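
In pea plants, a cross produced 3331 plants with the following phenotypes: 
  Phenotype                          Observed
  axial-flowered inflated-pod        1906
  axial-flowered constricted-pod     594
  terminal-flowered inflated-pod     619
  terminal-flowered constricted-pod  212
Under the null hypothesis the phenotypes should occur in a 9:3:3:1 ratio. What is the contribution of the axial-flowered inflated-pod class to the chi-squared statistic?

0.557

Total ratio parts = 16. Expected numbers out of 3331:
  axial-flowered inflated-pod: 3331 × 9/16 = 1873.6875
  axial-flowered constricted-pod: 3331 × 3/16 = 624.5625
  terminal-flowered inflated-pod: 3331 × 3/16 = 624.5625
  terminal-flowered constricted-pod: 3331 × 1/16 = 208.1875
Contribution of axial-flowered inflated-pod: (1906 − 1873.6875)² / 1873.6875 = 0.5572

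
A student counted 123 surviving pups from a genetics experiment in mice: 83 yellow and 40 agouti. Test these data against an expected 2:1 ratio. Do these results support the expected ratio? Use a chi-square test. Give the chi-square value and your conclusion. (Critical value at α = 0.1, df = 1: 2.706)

Total ratio parts = 3. Expected numbers out of 123:
  yellow: 123 × 2/3 = 82
  agouti: 123 × 1/3 = 41
χ² = Σ (O − E)² / E
  yellow: (83 − 82)² / 82 = 0.0122
  agouti: (40 − 41)² / 41 = 0.0244
χ² = 0.0122 + 0.0244 = 0.0366 ≈ 0.037
Degrees of freedom = 2 − 1 = 1; critical value at α = 0.1 is 2.706.
Since 0.037 < 2.706, we fail to reject the null hypothesis — the data are consistent with the 2:1 ratio.

0.037; consistent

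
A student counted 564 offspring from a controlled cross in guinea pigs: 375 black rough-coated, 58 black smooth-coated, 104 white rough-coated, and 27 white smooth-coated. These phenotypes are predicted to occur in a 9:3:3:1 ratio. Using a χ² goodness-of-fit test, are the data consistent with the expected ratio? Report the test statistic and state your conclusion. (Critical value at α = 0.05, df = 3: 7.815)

Expected counts for N = 564 under a 9:3:3:1 ratio (total parts = 16):
  black rough-coated: 564 × 9/16 = 317.25
  black smooth-coated: 564 × 3/16 = 105.75
  white rough-coated: 564 × 3/16 = 105.75
  white smooth-coated: 564 × 1/16 = 35.25
χ² = Σ (O − E)² / E
  black rough-coated: (375 − 317.25)² / 317.25 = 10.5124
  black smooth-coated: (58 − 105.75)² / 105.75 = 21.5609
  white rough-coated: (104 − 105.75)² / 105.75 = 0.0290
  white smooth-coated: (27 − 35.25)² / 35.25 = 1.9309
χ² = 10.5124 + 21.5609 + 0.0290 + 1.9309 = 34.0332 ≈ 34.033
Degrees of freedom = 4 − 1 = 3; critical value at α = 0.05 is 7.815.
Since 34.033 > 7.815, we reject the null hypothesis — the data do not fit the 9:3:3:1 ratio.

34.033; not consistent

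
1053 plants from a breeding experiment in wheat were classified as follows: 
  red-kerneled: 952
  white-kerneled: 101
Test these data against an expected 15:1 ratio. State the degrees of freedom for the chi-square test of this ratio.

A goodness-of-fit test with 2 phenotype classes has df = 2 − 1 = 1.

1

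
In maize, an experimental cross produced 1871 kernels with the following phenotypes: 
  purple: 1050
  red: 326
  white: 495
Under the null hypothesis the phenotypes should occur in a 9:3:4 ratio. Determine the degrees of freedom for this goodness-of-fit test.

A goodness-of-fit test with 3 phenotype classes has df = 3 − 1 = 2.

2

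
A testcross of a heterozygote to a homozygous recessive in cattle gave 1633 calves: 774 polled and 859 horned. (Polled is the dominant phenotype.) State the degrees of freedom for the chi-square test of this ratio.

A testcross of a heterozygote (Aa × aa) gives a 1:1 phenotypic ratio.
A goodness-of-fit test with 2 phenotype classes has df = 2 − 1 = 1.

1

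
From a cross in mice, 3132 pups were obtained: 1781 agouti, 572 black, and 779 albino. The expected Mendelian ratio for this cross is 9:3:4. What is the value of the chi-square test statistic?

0.627

Expected counts for N = 3132 under a 9:3:4 ratio (total parts = 16):
  agouti: 3132 × 9/16 = 1761.75
  black: 3132 × 3/16 = 587.25
  albino: 3132 × 4/16 = 783
χ² = Σ (O − E)² / E
  agouti: (1781 − 1761.75)² / 1761.75 = 0.2103
  black: (572 − 587.25)² / 587.25 = 0.3960
  albino: (779 − 783)² / 783 = 0.0204
χ² = 0.2103 + 0.3960 + 0.0204 = 0.6267 ≈ 0.627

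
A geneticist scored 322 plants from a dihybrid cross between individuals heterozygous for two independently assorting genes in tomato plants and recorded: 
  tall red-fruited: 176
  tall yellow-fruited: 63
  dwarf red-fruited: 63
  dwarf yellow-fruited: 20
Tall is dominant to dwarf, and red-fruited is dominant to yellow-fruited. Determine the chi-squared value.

0.374

A dihybrid F₂ with independent assortment and complete dominance at both loci gives a 9:3:3:1 phenotypic ratio.
Expected counts for N = 322 under a 9:3:3:1 ratio (total parts = 16):
  tall red-fruited: 322 × 9/16 = 181.125
  tall yellow-fruited: 322 × 3/16 = 60.375
  dwarf red-fruited: 322 × 3/16 = 60.375
  dwarf yellow-fruited: 322 × 1/16 = 20.125
χ² = Σ (O − E)² / E
  tall red-fruited: (176 − 181.125)² / 181.125 = 0.1450
  tall yellow-fruited: (63 − 60.375)² / 60.375 = 0.1141
  dwarf red-fruited: (63 − 60.375)² / 60.375 = 0.1141
  dwarf yellow-fruited: (20 − 20.125)² / 20.125 = 0.0008
χ² = 0.1450 + 0.1141 + 0.1141 + 0.0008 = 0.374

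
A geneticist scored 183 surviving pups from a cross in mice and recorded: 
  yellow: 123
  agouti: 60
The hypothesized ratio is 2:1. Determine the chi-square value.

Under the 2:1 hypothesis (Σ ratio = 3, N = 183):
  yellow: 183 × 2/3 = 122
  agouti: 183 × 1/3 = 61
χ² = Σ (O − E)² / E
  yellow: (123 − 122)² / 122 = 0.0082
  agouti: (60 − 61)² / 61 = 0.0164
χ² = 0.0082 + 0.0164 = 0.0246 ≈ 0.025

0.025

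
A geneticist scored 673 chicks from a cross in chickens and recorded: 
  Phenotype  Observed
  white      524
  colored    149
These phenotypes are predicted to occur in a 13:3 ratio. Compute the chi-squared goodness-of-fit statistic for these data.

The 13:3 ratio has 16 parts, so with N = 673 the expected counts are:
  white: 673 × 13/16 = 546.8125
  colored: 673 × 3/16 = 126.1875
χ² = Σ (O − E)² / E
  white: (524 − 546.8125)² / 546.8125 = 0.9517
  colored: (149 − 126.1875)² / 126.1875 = 4.1241
χ² = 0.9517 + 4.1241 = 5.0758 ≈ 5.076

5.076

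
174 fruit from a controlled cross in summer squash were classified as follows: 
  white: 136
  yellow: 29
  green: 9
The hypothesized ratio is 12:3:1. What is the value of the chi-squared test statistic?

0.958

Total ratio parts = 16. Expected numbers out of 174:
  white: 174 × 12/16 = 130.5
  yellow: 174 × 3/16 = 32.625
  green: 174 × 1/16 = 10.875
χ² = Σ (O − E)² / E
  white: (136 − 130.5)² / 130.5 = 0.2318
  yellow: (29 − 32.625)² / 32.625 = 0.4028
  green: (9 − 10.875)² / 10.875 = 0.3233
χ² = 0.2318 + 0.4028 + 0.3233 = 0.9579 ≈ 0.958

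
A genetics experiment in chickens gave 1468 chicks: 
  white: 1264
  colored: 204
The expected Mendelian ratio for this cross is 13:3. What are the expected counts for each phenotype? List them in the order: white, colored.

1192.75, 275.25

Total ratio parts = 16. Expected numbers out of 1468:
  white: 1468 × 13/16 = 1192.75
  colored: 1468 × 3/16 = 275.25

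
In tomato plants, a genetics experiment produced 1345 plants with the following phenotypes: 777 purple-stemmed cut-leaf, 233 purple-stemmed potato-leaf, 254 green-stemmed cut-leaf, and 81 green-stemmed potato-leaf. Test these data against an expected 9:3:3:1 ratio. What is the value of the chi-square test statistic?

The 9:3:3:1 ratio has 16 parts, so with N = 1345 the expected counts are:
  purple-stemmed cut-leaf: 1345 × 9/16 = 756.5625
  purple-stemmed potato-leaf: 1345 × 3/16 = 252.1875
  green-stemmed cut-leaf: 1345 × 3/16 = 252.1875
  green-stemmed potato-leaf: 1345 × 1/16 = 84.0625
χ² = Σ (O − E)² / E
  purple-stemmed cut-leaf: (777 − 756.5625)² / 756.5625 = 0.5521
  purple-stemmed potato-leaf: (233 − 252.1875)² / 252.1875 = 1.4599
  green-stemmed cut-leaf: (254 − 252.1875)² / 252.1875 = 0.0130
  green-stemmed potato-leaf: (81 − 84.0625)² / 84.0625 = 0.1116
χ² = 0.5521 + 1.4599 + 0.0130 + 0.1116 = 2.1366 ≈ 2.137

2.137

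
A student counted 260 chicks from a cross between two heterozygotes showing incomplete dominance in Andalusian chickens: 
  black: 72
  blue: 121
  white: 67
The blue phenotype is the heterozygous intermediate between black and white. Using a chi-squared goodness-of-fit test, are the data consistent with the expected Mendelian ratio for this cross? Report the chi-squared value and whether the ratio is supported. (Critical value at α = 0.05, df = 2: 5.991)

With incomplete dominance, a heterozygote × heterozygote cross gives a 1:2:1 phenotypic ratio.
The 1:2:1 ratio has 4 parts, so with N = 260 the expected counts are:
  black: 260 × 1/4 = 65
  blue: 260 × 2/4 = 130
  white: 260 × 1/4 = 65
χ² = Σ (O − E)² / E
  black: (72 − 65)² / 65 = 0.7538
  blue: (121 − 130)² / 130 = 0.6231
  white: (67 − 65)² / 65 = 0.0615
χ² = 0.7538 + 0.6231 + 0.0615 = 1.4384 ≈ 1.438
Degrees of freedom = 3 − 1 = 2; critical value at α = 0.05 is 5.991.
Since 1.438 < 5.991, we fail to reject the null hypothesis — the data are consistent with the 1:2:1 ratio.

1.438; consistent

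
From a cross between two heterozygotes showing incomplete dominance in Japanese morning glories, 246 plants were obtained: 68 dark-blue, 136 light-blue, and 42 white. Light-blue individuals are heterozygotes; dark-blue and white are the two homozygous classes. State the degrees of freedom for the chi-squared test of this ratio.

2

With incomplete dominance, a heterozygote × heterozygote cross gives a 1:2:1 phenotypic ratio.
A goodness-of-fit test with 3 phenotype classes has df = 3 − 1 = 2.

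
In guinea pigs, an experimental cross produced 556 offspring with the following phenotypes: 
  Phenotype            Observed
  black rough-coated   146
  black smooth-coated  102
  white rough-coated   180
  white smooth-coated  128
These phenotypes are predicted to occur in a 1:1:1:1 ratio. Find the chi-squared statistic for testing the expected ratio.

Total ratio parts = 4. Expected numbers out of 556:
  black rough-coated: 556 × 1/4 = 139
  black smooth-coated: 556 × 1/4 = 139
  white rough-coated: 556 × 1/4 = 139
  white smooth-coated: 556 × 1/4 = 139
χ² = Σ (O − E)² / E
  black rough-coated: (146 − 139)² / 139 = 0.3525
  black smooth-coated: (102 − 139)² / 139 = 9.8489
  white rough-coated: (180 − 139)² / 139 = 12.0935
  white smooth-coated: (128 − 139)² / 139 = 0.8705
χ² = 0.3525 + 9.8489 + 12.0935 + 0.8705 = 23.1654 ≈ 23.165

23.165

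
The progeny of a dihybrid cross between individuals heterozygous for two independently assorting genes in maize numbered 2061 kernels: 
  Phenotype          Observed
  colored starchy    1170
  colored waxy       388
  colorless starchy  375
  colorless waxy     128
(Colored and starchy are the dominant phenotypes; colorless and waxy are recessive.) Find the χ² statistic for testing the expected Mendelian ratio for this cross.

A dihybrid F₂ with independent assortment and complete dominance at both loci gives a 9:3:3:1 phenotypic ratio.
The 9:3:3:1 ratio has 16 parts, so with N = 2061 the expected counts are:
  colored starchy: 2061 × 9/16 = 1159.3125
  colored waxy: 2061 × 3/16 = 386.4375
  colorless starchy: 2061 × 3/16 = 386.4375
  colorless waxy: 2061 × 1/16 = 128.8125
χ² = Σ (O − E)² / E
  colored starchy: (1170 − 1159.3125)² / 1159.3125 = 0.0985
  colored waxy: (388 − 386.4375)² / 386.4375 = 0.0063
  colorless starchy: (375 − 386.4375)² / 386.4375 = 0.3385
  colorless waxy: (128 − 128.8125)² / 128.8125 = 0.0051
χ² = 0.0985 + 0.0063 + 0.3385 + 0.0051 = 0.4484 ≈ 0.448

0.448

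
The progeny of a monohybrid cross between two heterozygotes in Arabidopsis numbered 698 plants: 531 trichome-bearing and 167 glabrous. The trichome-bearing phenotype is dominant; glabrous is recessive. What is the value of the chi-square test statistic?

For a monohybrid cross between heterozygotes with complete dominance, the expected phenotypic ratio is 3:1.
Expected counts for N = 698 under a 3:1 ratio (total parts = 4):
  trichome-bearing: 698 × 3/4 = 523.5
  glabrous: 698 × 1/4 = 174.5
χ² = Σ (O − E)² / E
  trichome-bearing: (531 − 523.5)² / 523.5 = 0.1074
  glabrous: (167 − 174.5)² / 174.5 = 0.3223
χ² = 0.1074 + 0.3223 = 0.4297 ≈ 0.430

0.430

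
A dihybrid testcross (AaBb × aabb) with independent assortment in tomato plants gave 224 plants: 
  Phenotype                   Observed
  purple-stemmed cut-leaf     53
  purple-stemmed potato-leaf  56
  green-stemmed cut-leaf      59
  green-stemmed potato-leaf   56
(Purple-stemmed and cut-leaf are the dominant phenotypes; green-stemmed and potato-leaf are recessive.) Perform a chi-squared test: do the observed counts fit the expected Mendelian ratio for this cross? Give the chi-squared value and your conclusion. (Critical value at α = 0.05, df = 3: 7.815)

A dihybrid testcross with independent assortment gives a 1:1:1:1 ratio.
Total ratio parts = 4. Expected numbers out of 224:
  purple-stemmed cut-leaf: 224 × 1/4 = 56
  purple-stemmed potato-leaf: 224 × 1/4 = 56
  green-stemmed cut-leaf: 224 × 1/4 = 56
  green-stemmed potato-leaf: 224 × 1/4 = 56
χ² = Σ (O − E)² / E
  purple-stemmed cut-leaf: (53 − 56)² / 56 = 0.1607
  purple-stemmed potato-leaf: (56 − 56)² / 56 = 0.0000
  green-stemmed cut-leaf: (59 − 56)² / 56 = 0.1607
  green-stemmed potato-leaf: (56 − 56)² / 56 = 0.0000
χ² = 0.1607 + 0.0000 + 0.1607 + 0.0000 = 0.3214 ≈ 0.321
Degrees of freedom = 4 − 1 = 3; critical value at α = 0.05 is 7.815.
Since 0.321 < 7.815, we fail to reject the null hypothesis — the data are consistent with the 1:1:1:1 ratio.

0.321; consistent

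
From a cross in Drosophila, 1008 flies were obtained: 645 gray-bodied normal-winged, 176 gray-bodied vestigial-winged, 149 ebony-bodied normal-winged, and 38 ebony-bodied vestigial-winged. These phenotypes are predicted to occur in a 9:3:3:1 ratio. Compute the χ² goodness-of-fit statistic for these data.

Expected counts for N = 1008 under a 9:3:3:1 ratio (total parts = 16):
  gray-bodied normal-winged: 1008 × 9/16 = 567
  gray-bodied vestigial-winged: 1008 × 3/16 = 189
  ebony-bodied normal-winged: 1008 × 3/16 = 189
  ebony-bodied vestigial-winged: 1008 × 1/16 = 63
χ² = Σ (O − E)² / E
  gray-bodied normal-winged: (645 − 567)² / 567 = 10.7302
  gray-bodied vestigial-winged: (176 − 189)² / 189 = 0.8942
  ebony-bodied normal-winged: (149 − 189)² / 189 = 8.4656
  ebony-bodied vestigial-winged: (38 − 63)² / 63 = 9.9206
χ² = 10.7302 + 0.8942 + 8.4656 + 9.9206 = 30.0106 ≈ 30.011

30.011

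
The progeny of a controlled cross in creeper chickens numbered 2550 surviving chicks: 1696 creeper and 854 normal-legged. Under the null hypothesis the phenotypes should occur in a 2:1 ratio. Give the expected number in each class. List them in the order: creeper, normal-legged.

1700, 850

Total ratio parts = 3. Expected numbers out of 2550:
  creeper: 2550 × 2/3 = 1700
  normal-legged: 2550 × 1/3 = 850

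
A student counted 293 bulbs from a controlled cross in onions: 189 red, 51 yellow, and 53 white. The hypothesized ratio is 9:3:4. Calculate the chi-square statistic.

9.430

The 9:3:4 ratio has 16 parts, so with N = 293 the expected counts are:
  red: 293 × 9/16 = 164.8125
  yellow: 293 × 3/16 = 54.9375
  white: 293 × 4/16 = 73.25
χ² = Σ (O − E)² / E
  red: (189 − 164.8125)² / 164.8125 = 3.5497
  yellow: (51 − 54.9375)² / 54.9375 = 0.2822
  white: (53 − 73.25)² / 73.25 = 5.5981
χ² = 3.5497 + 0.2822 + 5.5981 = 9.430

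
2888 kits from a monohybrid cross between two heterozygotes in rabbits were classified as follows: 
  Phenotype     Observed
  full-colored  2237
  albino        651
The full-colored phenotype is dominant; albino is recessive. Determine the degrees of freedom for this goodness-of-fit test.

1

For a monohybrid cross between heterozygotes with complete dominance, the expected phenotypic ratio is 3:1.
A goodness-of-fit test with 2 phenotype classes has df = 2 − 1 = 1.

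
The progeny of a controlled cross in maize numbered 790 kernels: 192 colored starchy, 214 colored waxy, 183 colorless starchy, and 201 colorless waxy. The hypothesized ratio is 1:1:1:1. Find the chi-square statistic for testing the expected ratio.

Total ratio parts = 4. Expected numbers out of 790:
  colored starchy: 790 × 1/4 = 197.5
  colored waxy: 790 × 1/4 = 197.5
  colorless starchy: 790 × 1/4 = 197.5
  colorless waxy: 790 × 1/4 = 197.5
χ² = Σ (O − E)² / E
  colored starchy: (192 − 197.5)² / 197.5 = 0.1532
  colored waxy: (214 − 197.5)² / 197.5 = 1.3785
  colorless starchy: (183 − 197.5)² / 197.5 = 1.0646
  colorless waxy: (201 − 197.5)² / 197.5 = 0.0620
χ² = 0.1532 + 1.3785 + 1.0646 + 0.0620 = 2.6583 ≈ 2.658

2.658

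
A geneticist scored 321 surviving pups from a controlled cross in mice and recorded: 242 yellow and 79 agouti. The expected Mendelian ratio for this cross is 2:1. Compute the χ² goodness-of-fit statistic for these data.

Under the 2:1 hypothesis (Σ ratio = 3, N = 321):
  yellow: 321 × 2/3 = 214
  agouti: 321 × 1/3 = 107
χ² = Σ (O − E)² / E
  yellow: (242 − 214)² / 214 = 3.6636
  agouti: (79 − 107)² / 107 = 7.3271
χ² = 3.6636 + 7.3271 = 10.9907 ≈ 10.991

10.991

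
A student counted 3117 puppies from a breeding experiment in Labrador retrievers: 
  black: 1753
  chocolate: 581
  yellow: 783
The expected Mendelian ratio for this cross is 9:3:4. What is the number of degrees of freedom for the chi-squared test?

A goodness-of-fit test with 3 phenotype classes has df = 3 − 1 = 2.

2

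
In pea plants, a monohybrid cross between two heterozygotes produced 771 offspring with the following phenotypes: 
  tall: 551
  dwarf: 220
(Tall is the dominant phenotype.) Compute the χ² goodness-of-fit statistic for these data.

For a monohybrid cross between heterozygotes with complete dominance, the expected phenotypic ratio is 3:1.
Under the 3:1 hypothesis (Σ ratio = 4, N = 771):
  tall: 771 × 3/4 = 578.25
  dwarf: 771 × 1/4 = 192.75
χ² = Σ (O − E)² / E
  tall: (551 − 578.25)² / 578.25 = 1.2842
  dwarf: (220 − 192.75)² / 192.75 = 3.8525
χ² = 1.2842 + 3.8525 = 5.1367 ≈ 5.137

5.137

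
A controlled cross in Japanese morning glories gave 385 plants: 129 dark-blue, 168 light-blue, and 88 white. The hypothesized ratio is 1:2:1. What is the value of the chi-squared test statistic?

14.969

The 1:2:1 ratio has 4 parts, so with N = 385 the expected counts are:
  dark-blue: 385 × 1/4 = 96.25
  light-blue: 385 × 2/4 = 192.5
  white: 385 × 1/4 = 96.25
χ² = Σ (O − E)² / E
  dark-blue: (129 − 96.25)² / 96.25 = 11.1435
  light-blue: (168 − 192.5)² / 192.5 = 3.1182
  white: (88 − 96.25)² / 96.25 = 0.7071
χ² = 11.1435 + 3.1182 + 0.7071 = 14.9688 ≈ 14.969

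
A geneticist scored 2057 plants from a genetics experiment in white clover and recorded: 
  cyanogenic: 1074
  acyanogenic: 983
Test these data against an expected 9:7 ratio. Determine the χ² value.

13.629

Under the 9:7 hypothesis (Σ ratio = 16, N = 2057):
  cyanogenic: 2057 × 9/16 = 1157.0625
  acyanogenic: 2057 × 7/16 = 899.9375
χ² = Σ (O − E)² / E
  cyanogenic: (1074 − 1157.0625)² / 1157.0625 = 5.9628
  acyanogenic: (983 − 899.9375)² / 899.9375 = 7.6665
χ² = 5.9628 + 7.6665 = 13.6293 ≈ 13.629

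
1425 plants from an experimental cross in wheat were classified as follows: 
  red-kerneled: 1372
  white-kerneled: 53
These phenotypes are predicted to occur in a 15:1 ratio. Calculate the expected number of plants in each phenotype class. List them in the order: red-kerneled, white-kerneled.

Total ratio parts = 16. Expected numbers out of 1425:
  red-kerneled: 1425 × 15/16 = 1335.9375
  white-kerneled: 1425 × 1/16 = 89.0625

1335.9375, 89.0625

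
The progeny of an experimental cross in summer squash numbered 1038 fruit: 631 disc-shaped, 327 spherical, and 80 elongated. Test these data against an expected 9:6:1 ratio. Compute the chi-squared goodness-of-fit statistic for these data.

17.285

Expected counts for N = 1038 under a 9:6:1 ratio (total parts = 16):
  disc-shaped: 1038 × 9/16 = 583.875
  spherical: 1038 × 6/16 = 389.25
  elongated: 1038 × 1/16 = 64.875
χ² = Σ (O − E)² / E
  disc-shaped: (631 − 583.875)² / 583.875 = 3.8035
  spherical: (327 − 389.25)² / 389.25 = 9.9552
  elongated: (80 − 64.875)² / 64.875 = 3.5263
χ² = 3.8035 + 9.9552 + 3.5263 = 17.285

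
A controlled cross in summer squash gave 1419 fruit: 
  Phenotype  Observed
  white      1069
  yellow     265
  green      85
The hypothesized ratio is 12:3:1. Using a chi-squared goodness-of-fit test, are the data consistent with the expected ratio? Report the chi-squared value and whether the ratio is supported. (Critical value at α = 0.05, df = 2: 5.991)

Under the 12:3:1 hypothesis (Σ ratio = 16, N = 1419):
  white: 1419 × 12/16 = 1064.25
  yellow: 1419 × 3/16 = 266.0625
  green: 1419 × 1/16 = 88.6875
χ² = Σ (O − E)² / E
  white: (1069 − 1064.25)² / 1064.25 = 0.0212
  yellow: (265 − 266.0625)² / 266.0625 = 0.0042
  green: (85 − 88.6875)² / 88.6875 = 0.1533
χ² = 0.0212 + 0.0042 + 0.1533 = 0.1787 ≈ 0.179
Degrees of freedom = 3 − 1 = 2; critical value at α = 0.05 is 5.991.
Since 0.179 < 5.991, we fail to reject the null hypothesis — the data are consistent with the 12:3:1 ratio.

0.179; consistent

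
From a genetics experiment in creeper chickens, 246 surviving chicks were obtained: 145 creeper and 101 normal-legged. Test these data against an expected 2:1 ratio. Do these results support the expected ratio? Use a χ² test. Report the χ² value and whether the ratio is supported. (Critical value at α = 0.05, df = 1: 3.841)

Expected counts for N = 246 under a 2:1 ratio (total parts = 3):
  creeper: 246 × 2/3 = 164
  normal-legged: 246 × 1/3 = 82
χ² = Σ (O − E)² / E
  creeper: (145 − 164)² / 164 = 2.2012
  normal-legged: (101 − 82)² / 82 = 4.4024
χ² = 2.2012 + 4.4024 = 6.6036 ≈ 6.604
Degrees of freedom = 2 − 1 = 1; critical value at α = 0.05 is 3.841.
Since 6.604 > 3.841, we reject the null hypothesis — the data do not fit the 2:1 ratio.

6.604; not consistent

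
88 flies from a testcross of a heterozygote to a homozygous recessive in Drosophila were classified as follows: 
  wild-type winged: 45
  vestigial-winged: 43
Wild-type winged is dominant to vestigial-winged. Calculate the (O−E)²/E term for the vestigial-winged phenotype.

0.023

A testcross of a heterozygote (Aa × aa) gives a 1:1 phenotypic ratio.
The 1:1 ratio has 2 parts, so with N = 88 the expected counts are:
  wild-type winged: 88 × 1/2 = 44
  vestigial-winged: 88 × 1/2 = 44
Contribution of vestigial-winged: (43 − 44)² / 44 = 0.0227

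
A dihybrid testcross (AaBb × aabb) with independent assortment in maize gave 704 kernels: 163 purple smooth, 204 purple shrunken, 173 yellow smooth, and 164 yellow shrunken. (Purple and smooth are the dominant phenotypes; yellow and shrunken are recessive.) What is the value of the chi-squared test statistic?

A dihybrid testcross with independent assortment gives a 1:1:1:1 ratio.
Under the 1:1:1:1 hypothesis (Σ ratio = 4, N = 704):
  purple smooth: 704 × 1/4 = 176
  purple shrunken: 704 × 1/4 = 176
  yellow smooth: 704 × 1/4 = 176
  yellow shrunken: 704 × 1/4 = 176
χ² = Σ (O − E)² / E
  purple smooth: (163 − 176)² / 176 = 0.9602
  purple shrunken: (204 − 176)² / 176 = 4.4545
  yellow smooth: (173 − 176)² / 176 = 0.0511
  yellow shrunken: (164 − 176)² / 176 = 0.8182
χ² = 0.9602 + 4.4545 + 0.0511 + 0.8182 = 6.284

6.284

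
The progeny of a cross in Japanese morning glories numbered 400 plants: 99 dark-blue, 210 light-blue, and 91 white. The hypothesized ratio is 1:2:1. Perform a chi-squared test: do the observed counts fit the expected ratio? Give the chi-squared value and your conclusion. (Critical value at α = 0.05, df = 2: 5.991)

1.320; consistent

The 1:2:1 ratio has 4 parts, so with N = 400 the expected counts are:
  dark-blue: 400 × 1/4 = 100
  light-blue: 400 × 2/4 = 200
  white: 400 × 1/4 = 100
χ² = Σ (O − E)² / E
  dark-blue: (99 − 100)² / 100 = 0.0100
  light-blue: (210 − 200)² / 200 = 0.5000
  white: (91 − 100)² / 100 = 0.8100
χ² = 0.0100 + 0.5000 + 0.8100 = 1.320
Degrees of freedom = 3 − 1 = 2; critical value at α = 0.05 is 5.991.
Since 1.320 < 5.991, we fail to reject the null hypothesis — the data are consistent with the 1:2:1 ratio.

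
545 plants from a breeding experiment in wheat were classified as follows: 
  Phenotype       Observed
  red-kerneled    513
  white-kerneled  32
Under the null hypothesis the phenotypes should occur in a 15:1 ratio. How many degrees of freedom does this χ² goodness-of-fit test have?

1

A goodness-of-fit test with 2 phenotype classes has df = 2 − 1 = 1.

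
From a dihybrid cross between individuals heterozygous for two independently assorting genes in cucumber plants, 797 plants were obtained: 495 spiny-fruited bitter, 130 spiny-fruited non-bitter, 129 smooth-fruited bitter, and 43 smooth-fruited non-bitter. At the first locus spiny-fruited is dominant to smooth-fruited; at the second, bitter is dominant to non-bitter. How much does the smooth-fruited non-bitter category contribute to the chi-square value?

A dihybrid F₂ with independent assortment and complete dominance at both loci gives a 9:3:3:1 phenotypic ratio.
Total ratio parts = 16. Expected numbers out of 797:
  spiny-fruited bitter: 797 × 9/16 = 448.3125
  spiny-fruited non-bitter: 797 × 3/16 = 149.4375
  smooth-fruited bitter: 797 × 3/16 = 149.4375
  smooth-fruited non-bitter: 797 × 1/16 = 49.8125
Contribution of smooth-fruited non-bitter: (43 − 49.8125)² / 49.8125 = 0.9317

0.932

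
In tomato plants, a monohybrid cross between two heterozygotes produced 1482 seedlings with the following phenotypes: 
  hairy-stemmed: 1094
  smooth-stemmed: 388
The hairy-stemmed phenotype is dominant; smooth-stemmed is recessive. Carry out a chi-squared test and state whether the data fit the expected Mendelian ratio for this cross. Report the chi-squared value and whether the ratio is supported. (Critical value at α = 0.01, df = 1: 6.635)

For a monohybrid cross between heterozygotes with complete dominance, the expected phenotypic ratio is 3:1.
Expected counts for N = 1482 under a 3:1 ratio (total parts = 4):
  hairy-stemmed: 1482 × 3/4 = 1111.5
  smooth-stemmed: 1482 × 1/4 = 370.5
χ² = Σ (O − E)² / E
  hairy-stemmed: (1094 − 1111.5)² / 1111.5 = 0.2755
  smooth-stemmed: (388 − 370.5)² / 370.5 = 0.8266
χ² = 0.2755 + 0.8266 = 1.1021 ≈ 1.102
Degrees of freedom = 2 − 1 = 1; critical value at α = 0.01 is 6.635.
Since 1.102 < 6.635, we fail to reject the null hypothesis — the data are consistent with the 3:1 ratio.

1.102; consistent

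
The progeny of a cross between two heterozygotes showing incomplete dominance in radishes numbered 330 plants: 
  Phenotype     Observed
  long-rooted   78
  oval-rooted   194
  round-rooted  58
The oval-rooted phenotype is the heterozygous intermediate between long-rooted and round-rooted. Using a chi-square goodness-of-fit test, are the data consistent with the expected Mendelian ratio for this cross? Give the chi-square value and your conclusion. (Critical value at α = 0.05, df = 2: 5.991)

12.618; not consistent

With incomplete dominance, a heterozygote × heterozygote cross gives a 1:2:1 phenotypic ratio.
Expected counts for N = 330 under a 1:2:1 ratio (total parts = 4):
  long-rooted: 330 × 1/4 = 82.5
  oval-rooted: 330 × 2/4 = 165
  round-rooted: 330 × 1/4 = 82.5
χ² = Σ (O − E)² / E
  long-rooted: (78 − 82.5)² / 82.5 = 0.2455
  oval-rooted: (194 − 165)² / 165 = 5.0970
  round-rooted: (58 − 82.5)² / 82.5 = 7.2758
χ² = 0.2455 + 5.0970 + 7.2758 = 12.6183 ≈ 12.618
Degrees of freedom = 3 − 1 = 2; critical value at α = 0.05 is 5.991.
Since 12.618 > 5.991, we reject the null hypothesis — the data do not fit the 1:2:1 ratio.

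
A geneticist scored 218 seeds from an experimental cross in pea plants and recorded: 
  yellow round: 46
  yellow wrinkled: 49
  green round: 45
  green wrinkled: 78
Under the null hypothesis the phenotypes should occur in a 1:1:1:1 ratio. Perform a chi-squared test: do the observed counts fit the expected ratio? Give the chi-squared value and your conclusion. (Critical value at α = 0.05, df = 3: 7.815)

13.670; not consistent

Under the 1:1:1:1 hypothesis (Σ ratio = 4, N = 218):
  yellow round: 218 × 1/4 = 54.5
  yellow wrinkled: 218 × 1/4 = 54.5
  green round: 218 × 1/4 = 54.5
  green wrinkled: 218 × 1/4 = 54.5
χ² = Σ (O − E)² / E
  yellow round: (46 − 54.5)² / 54.5 = 1.3257
  yellow wrinkled: (49 − 54.5)² / 54.5 = 0.5550
  green round: (45 − 54.5)² / 54.5 = 1.6560
  green wrinkled: (78 − 54.5)² / 54.5 = 10.1330
χ² = 1.3257 + 0.5550 + 1.6560 + 10.1330 = 13.6697 ≈ 13.670
Degrees of freedom = 4 − 1 = 3; critical value at α = 0.05 is 7.815.
Since 13.670 > 7.815, we reject the null hypothesis — the data do not fit the 1:1:1:1 ratio.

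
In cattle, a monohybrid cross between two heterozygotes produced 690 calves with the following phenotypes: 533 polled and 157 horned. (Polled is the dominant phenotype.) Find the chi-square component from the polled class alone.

For a monohybrid cross between heterozygotes with complete dominance, the expected phenotypic ratio is 3:1.
Expected counts for N = 690 under a 3:1 ratio (total parts = 4):
  polled: 690 × 3/4 = 517.5
  horned: 690 × 1/4 = 172.5
Contribution of polled: (533 − 517.5)² / 517.5 = 0.4643

0.464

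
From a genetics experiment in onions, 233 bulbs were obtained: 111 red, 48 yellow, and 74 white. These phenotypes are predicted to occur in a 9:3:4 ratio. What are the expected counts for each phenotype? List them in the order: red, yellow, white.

131.0625, 43.6875, 58.25

The 9:3:4 ratio has 16 parts, so with N = 233 the expected counts are:
  red: 233 × 9/16 = 131.0625
  yellow: 233 × 3/16 = 43.6875
  white: 233 × 4/16 = 58.25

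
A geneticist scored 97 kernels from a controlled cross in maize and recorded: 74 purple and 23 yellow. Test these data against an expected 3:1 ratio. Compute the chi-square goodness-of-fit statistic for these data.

Under the 3:1 hypothesis (Σ ratio = 4, N = 97):
  purple: 97 × 3/4 = 72.75
  yellow: 97 × 1/4 = 24.25
χ² = Σ (O − E)² / E
  purple: (74 − 72.75)² / 72.75 = 0.0215
  yellow: (23 − 24.25)² / 24.25 = 0.0644
χ² = 0.0215 + 0.0644 = 0.0859 ≈ 0.086

0.086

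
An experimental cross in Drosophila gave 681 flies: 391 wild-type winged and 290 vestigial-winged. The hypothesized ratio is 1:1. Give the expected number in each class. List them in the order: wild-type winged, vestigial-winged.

340.5, 340.5

Expected counts for N = 681 under a 1:1 ratio (total parts = 2):
  wild-type winged: 681 × 1/2 = 340.5
  vestigial-winged: 681 × 1/2 = 340.5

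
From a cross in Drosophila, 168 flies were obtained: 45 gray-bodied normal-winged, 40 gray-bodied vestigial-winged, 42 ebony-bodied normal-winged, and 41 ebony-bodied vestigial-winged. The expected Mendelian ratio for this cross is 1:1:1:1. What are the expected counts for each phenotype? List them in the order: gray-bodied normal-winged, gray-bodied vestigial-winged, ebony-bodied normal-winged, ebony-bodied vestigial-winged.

Total ratio parts = 4. Expected numbers out of 168:
  gray-bodied normal-winged: 168 × 1/4 = 42
  gray-bodied vestigial-winged: 168 × 1/4 = 42
  ebony-bodied normal-winged: 168 × 1/4 = 42
  ebony-bodied vestigial-winged: 168 × 1/4 = 42

42, 42, 42, 42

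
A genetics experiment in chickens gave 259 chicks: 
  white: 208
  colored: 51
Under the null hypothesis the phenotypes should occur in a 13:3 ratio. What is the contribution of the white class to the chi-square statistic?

0.028

Under the 13:3 hypothesis (Σ ratio = 16, N = 259):
  white: 259 × 13/16 = 210.4375
  colored: 259 × 3/16 = 48.5625
Contribution of white: (208 − 210.4375)² / 210.4375 = 0.0282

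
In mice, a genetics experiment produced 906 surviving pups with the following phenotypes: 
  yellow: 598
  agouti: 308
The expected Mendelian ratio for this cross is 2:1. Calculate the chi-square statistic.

Under the 2:1 hypothesis (Σ ratio = 3, N = 906):
  yellow: 906 × 2/3 = 604
  agouti: 906 × 1/3 = 302
χ² = Σ (O − E)² / E
  yellow: (598 − 604)² / 604 = 0.0596
  agouti: (308 − 302)² / 302 = 0.1192
χ² = 0.0596 + 0.1192 = 0.1788 ≈ 0.179

0.179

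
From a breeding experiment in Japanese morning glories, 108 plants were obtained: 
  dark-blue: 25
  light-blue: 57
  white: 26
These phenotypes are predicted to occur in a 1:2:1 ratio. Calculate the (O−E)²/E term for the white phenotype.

0.037

Expected counts for N = 108 under a 1:2:1 ratio (total parts = 4):
  dark-blue: 108 × 1/4 = 27
  light-blue: 108 × 2/4 = 54
  white: 108 × 1/4 = 27
Contribution of white: (26 − 27)² / 27 = 0.0370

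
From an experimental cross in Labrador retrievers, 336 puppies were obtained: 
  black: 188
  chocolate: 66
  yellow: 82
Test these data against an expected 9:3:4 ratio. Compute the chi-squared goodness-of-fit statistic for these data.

0.196

Expected counts for N = 336 under a 9:3:4 ratio (total parts = 16):
  black: 336 × 9/16 = 189
  chocolate: 336 × 3/16 = 63
  yellow: 336 × 4/16 = 84
χ² = Σ (O − E)² / E
  black: (188 − 189)² / 189 = 0.0053
  chocolate: (66 − 63)² / 63 = 0.1429
  yellow: (82 − 84)² / 84 = 0.0476
χ² = 0.0053 + 0.1429 + 0.0476 = 0.1958 ≈ 0.196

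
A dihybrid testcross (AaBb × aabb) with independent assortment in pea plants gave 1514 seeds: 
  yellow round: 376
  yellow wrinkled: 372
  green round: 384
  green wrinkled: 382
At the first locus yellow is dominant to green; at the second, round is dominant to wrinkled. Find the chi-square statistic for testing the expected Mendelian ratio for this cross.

0.240

A dihybrid testcross with independent assortment gives a 1:1:1:1 ratio.
Expected counts for N = 1514 under a 1:1:1:1 ratio (total parts = 4):
  yellow round: 1514 × 1/4 = 378.5
  yellow wrinkled: 1514 × 1/4 = 378.5
  green round: 1514 × 1/4 = 378.5
  green wrinkled: 1514 × 1/4 = 378.5
χ² = Σ (O − E)² / E
  yellow round: (376 − 378.5)² / 378.5 = 0.0165
  yellow wrinkled: (372 − 378.5)² / 378.5 = 0.1116
  green round: (384 − 378.5)² / 378.5 = 0.0799
  green wrinkled: (382 − 378.5)² / 378.5 = 0.0324
χ² = 0.0165 + 0.1116 + 0.0799 + 0.0324 = 0.2404 ≈ 0.240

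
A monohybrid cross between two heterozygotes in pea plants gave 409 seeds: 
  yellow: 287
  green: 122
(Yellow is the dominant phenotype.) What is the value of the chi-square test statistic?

For a monohybrid cross between heterozygotes with complete dominance, the expected phenotypic ratio is 3:1.
Total ratio parts = 4. Expected numbers out of 409:
  yellow: 409 × 3/4 = 306.75
  green: 409 × 1/4 = 102.25
χ² = Σ (O − E)² / E
  yellow: (287 − 306.75)² / 306.75 = 1.2716
  green: (122 − 102.25)² / 102.25 = 3.8148
χ² = 1.2716 + 3.8148 = 5.0864 ≈ 5.086

5.086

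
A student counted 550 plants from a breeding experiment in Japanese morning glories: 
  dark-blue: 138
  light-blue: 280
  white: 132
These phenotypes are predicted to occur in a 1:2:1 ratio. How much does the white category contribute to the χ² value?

Total ratio parts = 4. Expected numbers out of 550:
  dark-blue: 550 × 1/4 = 137.5
  light-blue: 550 × 2/4 = 275
  white: 550 × 1/4 = 137.5
Contribution of white: (132 − 137.5)² / 137.5 = 0.2200

0.220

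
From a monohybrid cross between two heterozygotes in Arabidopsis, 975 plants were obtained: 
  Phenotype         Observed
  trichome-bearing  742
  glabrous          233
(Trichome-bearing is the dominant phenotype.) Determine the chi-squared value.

0.632

For a monohybrid cross between heterozygotes with complete dominance, the expected phenotypic ratio is 3:1.
Expected counts for N = 975 under a 3:1 ratio (total parts = 4):
  trichome-bearing: 975 × 3/4 = 731.25
  glabrous: 975 × 1/4 = 243.75
χ² = Σ (O − E)² / E
  trichome-bearing: (742 − 731.25)² / 731.25 = 0.1580
  glabrous: (233 − 243.75)² / 243.75 = 0.4741
χ² = 0.1580 + 0.4741 = 0.6321 ≈ 0.632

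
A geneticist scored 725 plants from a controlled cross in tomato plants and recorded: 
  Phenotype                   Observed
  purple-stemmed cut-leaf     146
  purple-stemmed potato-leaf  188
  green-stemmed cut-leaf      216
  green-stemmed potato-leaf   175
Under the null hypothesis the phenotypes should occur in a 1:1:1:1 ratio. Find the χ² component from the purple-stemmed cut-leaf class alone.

Under the 1:1:1:1 hypothesis (Σ ratio = 4, N = 725):
  purple-stemmed cut-leaf: 725 × 1/4 = 181.25
  purple-stemmed potato-leaf: 725 × 1/4 = 181.25
  green-stemmed cut-leaf: 725 × 1/4 = 181.25
  green-stemmed potato-leaf: 725 × 1/4 = 181.25
Contribution of purple-stemmed cut-leaf: (146 − 181.25)² / 181.25 = 6.8555

6.856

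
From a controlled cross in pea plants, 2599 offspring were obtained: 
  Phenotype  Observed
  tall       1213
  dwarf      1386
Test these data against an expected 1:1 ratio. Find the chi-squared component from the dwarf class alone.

5.758

Total ratio parts = 2. Expected numbers out of 2599:
  tall: 2599 × 1/2 = 1299.5
  dwarf: 2599 × 1/2 = 1299.5
Contribution of dwarf: (1386 − 1299.5)² / 1299.5 = 5.7578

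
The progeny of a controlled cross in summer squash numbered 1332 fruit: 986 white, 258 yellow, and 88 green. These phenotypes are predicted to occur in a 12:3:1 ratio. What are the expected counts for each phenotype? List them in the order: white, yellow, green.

The 12:3:1 ratio has 16 parts, so with N = 1332 the expected counts are:
  white: 1332 × 12/16 = 999
  yellow: 1332 × 3/16 = 249.75
  green: 1332 × 1/16 = 83.25

999, 249.75, 83.25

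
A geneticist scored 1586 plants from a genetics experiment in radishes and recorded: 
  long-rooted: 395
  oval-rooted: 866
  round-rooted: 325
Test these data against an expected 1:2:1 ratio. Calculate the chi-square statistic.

Expected counts for N = 1586 under a 1:2:1 ratio (total parts = 4):
  long-rooted: 1586 × 1/4 = 396.5
  oval-rooted: 1586 × 2/4 = 793
  round-rooted: 1586 × 1/4 = 396.5
χ² = Σ (O − E)² / E
  long-rooted: (395 − 396.5)² / 396.5 = 0.0057
  oval-rooted: (866 − 793)² / 793 = 6.7201
  round-rooted: (325 − 396.5)² / 396.5 = 12.8934
χ² = 0.0057 + 6.7201 + 12.8934 = 19.6192 ≈ 19.619

19.619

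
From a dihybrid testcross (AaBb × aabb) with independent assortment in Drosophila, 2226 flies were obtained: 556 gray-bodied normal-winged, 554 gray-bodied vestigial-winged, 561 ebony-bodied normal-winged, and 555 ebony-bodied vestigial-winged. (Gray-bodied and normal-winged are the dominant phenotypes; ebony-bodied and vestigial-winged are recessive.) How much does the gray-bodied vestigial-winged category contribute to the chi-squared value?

A dihybrid testcross with independent assortment gives a 1:1:1:1 ratio.
The 1:1:1:1 ratio has 4 parts, so with N = 2226 the expected counts are:
  gray-bodied normal-winged: 2226 × 1/4 = 556.5
  gray-bodied vestigial-winged: 2226 × 1/4 = 556.5
  ebony-bodied normal-winged: 2226 × 1/4 = 556.5
  ebony-bodied vestigial-winged: 2226 × 1/4 = 556.5
Contribution of gray-bodied vestigial-winged: (554 − 556.5)² / 556.5 = 0.0112

0.011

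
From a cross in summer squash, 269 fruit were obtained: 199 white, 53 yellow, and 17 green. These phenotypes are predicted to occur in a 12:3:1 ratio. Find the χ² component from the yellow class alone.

Total ratio parts = 16. Expected numbers out of 269:
  white: 269 × 12/16 = 201.75
  yellow: 269 × 3/16 = 50.4375
  green: 269 × 1/16 = 16.8125
Contribution of yellow: (53 − 50.4375)² / 50.4375 = 0.1302

0.130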